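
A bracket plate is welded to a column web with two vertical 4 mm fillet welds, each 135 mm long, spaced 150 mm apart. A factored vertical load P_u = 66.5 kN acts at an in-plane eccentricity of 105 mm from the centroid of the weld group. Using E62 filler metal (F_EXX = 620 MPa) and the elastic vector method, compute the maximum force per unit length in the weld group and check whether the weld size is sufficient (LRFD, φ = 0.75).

Total weld length L_w = 270 mm. Treat welds as unit-width lines.
Polar moment about centroid: J = 2[d³/12 + d(b/2)²] = 2[135³/12 + 135×75²] = 1929000 mm³.
Direct shear f_v = P/L_w = 66.5×10³ / 270 = 246.3 N/mm (vertical).
Torsion M = P·e = 66.5×10³ × 105 = 6982500 N·mm.
Critical point at (x, y) = (75, 67.5) from centroid. f_tx = M·y/J = 244.4 N/mm; f_ty = M·x/J = 271.5 N/mm.
Resultant f_max = √[f_tx² + (f_v + f_ty)²] = √[244.4² + (246.3 + 271.5)²] = 572.6 N/mm.
Capacity per unit length: φr_n = 0.75 × 0.6 × 620 × (0.707 × 4) = 789 N/mm.
572.6 ≤ 789 → adequate.

f_max ≈ 573 N/mm; adequate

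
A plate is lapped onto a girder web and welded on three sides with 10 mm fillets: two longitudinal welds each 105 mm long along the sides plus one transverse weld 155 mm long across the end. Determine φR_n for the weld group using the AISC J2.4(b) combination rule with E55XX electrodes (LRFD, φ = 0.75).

φR_n ≈ 719 kN

E55XX → F_EXX = 550 MPa.
t_e = 0.707 × 10 = 7.07 mm.
R_nwl = 0.6 × 550 × 7.07 × 210 × 10⁻³ = 490 kN (longitudinal, 2 welds).
R_nwt = 0.6 × 550 × 7.07 × 155 × 10⁻³ = 361.6 kN (transverse, base value).
(i) R_nwl + R_nwt = 851.6 kN; (ii) 0.85 R_nwl + 1.5 R_nwt = 958.9 kN.
R_n = max = 958.9 kN [governs: (ii)]; φR_n = 719.2 kN.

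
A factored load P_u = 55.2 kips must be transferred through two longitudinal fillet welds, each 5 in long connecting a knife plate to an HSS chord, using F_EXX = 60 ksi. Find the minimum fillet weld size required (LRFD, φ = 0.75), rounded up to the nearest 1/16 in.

Total weld length L = 10 in.
Required throat t_e = P_u / (φ × 0.6 F_EXX × L) = 55.2 / (0.75 × 0.6 × 60 × 10) = 0.2044 in.
Required leg w = t_e / 0.707 = 0.2892 in → use 5/16 in.

w = 5/16 in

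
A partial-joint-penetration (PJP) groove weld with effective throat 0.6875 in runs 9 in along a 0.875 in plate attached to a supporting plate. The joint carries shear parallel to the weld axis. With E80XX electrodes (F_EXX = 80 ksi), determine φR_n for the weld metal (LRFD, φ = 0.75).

Effective throat (given) t_e = 0.6875 in.
A_we = 0.6875 × 9 = 6.188 in².
F_nw = 0.6 F_EXX = 48 ksi.
φR_n = 0.75 × 48 × 6.188 = 222.8 kips.

φR_n ≈ 223 kips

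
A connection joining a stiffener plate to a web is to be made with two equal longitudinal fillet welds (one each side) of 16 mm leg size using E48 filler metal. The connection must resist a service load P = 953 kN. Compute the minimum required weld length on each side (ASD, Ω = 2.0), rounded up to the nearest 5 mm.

E48XX → F_EXX = 480 MPa.
Throat t_e = 0.707 × 16 = 11.31 mm.
r_n/Ω = (0.6 × 480 × 11.31) / 2.0 = 1629 N/mm = 1.629 kN/mm.
L_req = P / (r_n/Ω) = 953 / 1.629 = 585 mm total.
Per side: 585 / 2 = 292.5 mm.
Round up → use L = 295 mm on each side.

L = 295 mm on each side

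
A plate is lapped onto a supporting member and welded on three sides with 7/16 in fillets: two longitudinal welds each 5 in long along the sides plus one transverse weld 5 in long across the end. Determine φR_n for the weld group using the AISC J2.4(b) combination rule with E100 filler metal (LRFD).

E100XX → F_EXX = 100 ksi.
t_e = 0.707 × 0.4375 = 0.3093 in.
R_nwl = 0.6 × 100 × 0.3093 × 10 = 185.6 kips (longitudinal, 2 welds).
R_nwt = 0.6 × 100 × 0.3093 × 5 = 92.79 kips (transverse, base value).
(i) R_nwl + R_nwt = 278.4 kips; (ii) 0.85 R_nwl + 1.5 R_nwt = 296.9 kips.
R_n = max = 296.9 kips [governs: (ii)]; φR_n = 222.7 kips.

φR_n ≈ 223 kips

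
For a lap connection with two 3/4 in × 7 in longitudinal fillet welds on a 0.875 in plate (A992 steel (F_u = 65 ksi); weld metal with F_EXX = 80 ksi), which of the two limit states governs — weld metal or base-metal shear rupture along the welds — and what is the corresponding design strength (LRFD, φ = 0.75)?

t_e = 0.707 × 0.75 = 0.5302 in; L = 14 in.
Weld metal: φR_n = 0.75 × 0.6 × 80 × 0.5302 × 14 = 267.2 kips.
Base metal (shear rupture): φR_n = 0.75 × 0.6 × 65 × 0.875 × 14 = 358.3 kips.
Governing: weld metal.

φR_n ≈ 267 kips (weld metal governs)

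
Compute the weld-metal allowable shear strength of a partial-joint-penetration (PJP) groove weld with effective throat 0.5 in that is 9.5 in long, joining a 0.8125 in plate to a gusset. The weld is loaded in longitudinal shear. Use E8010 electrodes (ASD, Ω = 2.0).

E80XX → F_EXX = 80 ksi.
Effective throat (given) t_e = 0.5 in.
A_we = 0.5 × 9.5 = 4.75 in².
F_nw = 0.6 F_EXX = 48 ksi.
R_n/Ω = (48 × 4.75) / 2.0 = 114 kip.

R_n/Ω ≈ 114 kip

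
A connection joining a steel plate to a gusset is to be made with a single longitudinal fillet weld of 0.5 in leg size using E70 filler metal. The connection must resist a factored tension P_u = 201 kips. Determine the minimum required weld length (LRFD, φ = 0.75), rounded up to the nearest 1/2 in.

E70XX → F_EXX = 70 ksi.
Throat t_e = 0.707 × 0.5 = 0.3535 in.
φr_n = 0.75 × 0.6 × 70 × 0.3535 = 11.14 kips/in.
L_req = P_u / φr_n = 201 / 11.14 = 18.05 in total.
Round up → use L = 18.5 in.

L = 18.5 in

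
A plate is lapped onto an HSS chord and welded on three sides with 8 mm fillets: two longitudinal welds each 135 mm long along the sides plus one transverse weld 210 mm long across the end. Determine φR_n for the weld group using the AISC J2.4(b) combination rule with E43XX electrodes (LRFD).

φR_n ≈ 596 kN

E43XX → F_EXX = 430 MPa.
t_e = 0.707 × 8 = 5.656 mm.
R_nwl = 0.6 × 430 × 5.656 × 270 × 10⁻³ = 394 kN (longitudinal, 2 welds).
R_nwt = 0.6 × 430 × 5.656 × 210 × 10⁻³ = 306.4 kN (transverse, base value).
(i) R_nwl + R_nwt = 700.4 kN; (ii) 0.85 R_nwl + 1.5 R_nwt = 794.6 kN.
R_n = max = 794.6 kN [governs: (ii)]; φR_n = 595.9 kN.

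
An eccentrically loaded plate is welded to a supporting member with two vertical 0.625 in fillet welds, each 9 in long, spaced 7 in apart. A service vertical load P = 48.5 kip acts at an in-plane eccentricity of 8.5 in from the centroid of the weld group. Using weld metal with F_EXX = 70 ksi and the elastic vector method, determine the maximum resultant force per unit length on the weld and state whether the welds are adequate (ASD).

f_max ≈ 8.79 kip/in; adequate

Total weld length L_w = 18 in. Treat welds as unit-width lines.
Polar moment about centroid: J = 2[d³/12 + d(b/2)²] = 2[9³/12 + 9×3.5²] = 342 in³.
Direct shear f_v = P/L_w = 48.5 / 18 = 2.694 kip/in (vertical).
Torsion M = P·e = 48.5 × 8.5 = 412.25 kip·in.
Critical point at (x, y) = (3.5, 4.5) from centroid. f_tx = M·y/J = 5.424 kip/in; f_ty = M·x/J = 4.219 kip/in.
Resultant f_max = √[f_tx² + (f_v + f_ty)²] = √[5.424² + (2.694 + 4.219)²] = 8.787 kip/in.
Capacity per unit length: r_n/Ω = (1/2.0) × 0.6 × 70 × (0.707 × 0.625) = 9.279 kip/in.
8.787 ≤ 9.279 → adequate.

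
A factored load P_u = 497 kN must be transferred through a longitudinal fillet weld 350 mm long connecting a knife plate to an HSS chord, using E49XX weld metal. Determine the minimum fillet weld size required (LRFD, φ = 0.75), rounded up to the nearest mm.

E49XX → F_EXX = 490 MPa.
Total weld length L = 350 mm.
Required throat t_e = P_u / (φ × 0.6 F_EXX × L) = 497 / (0.75 × 0.6 × 490 × 350 × 10⁻³) = 6.44 mm.
Required leg w = t_e / 0.707 = 9.109 mm → use 10 mm.

w = 10 mm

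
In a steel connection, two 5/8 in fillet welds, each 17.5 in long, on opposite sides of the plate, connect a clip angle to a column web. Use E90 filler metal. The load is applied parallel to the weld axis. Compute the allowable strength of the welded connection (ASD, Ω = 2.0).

R_n/Ω ≈ 418 kips

E90XX → F_EXX = 90 ksi.
Effective throat t_e = 0.707 × 0.625 = 0.4419 in.
Total length L = 35 in; A_we = 0.4419 × 35 = 15.47 in².
F_nw = 0.6 F_EXX = 0.6 × 90 = 54 ksi.
R_n = 54 × 15.47 = 835.1 kips; R_n/Ω = 835.1/2.0 = 417.6 kips.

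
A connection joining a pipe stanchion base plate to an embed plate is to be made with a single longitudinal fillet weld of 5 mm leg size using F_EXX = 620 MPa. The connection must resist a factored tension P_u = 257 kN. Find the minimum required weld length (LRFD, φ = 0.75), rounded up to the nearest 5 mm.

L = 265 mm

Throat t_e = 0.707 × 5 = 3.535 mm.
φr_n = 0.75 × 0.6 × 620 × 3.535 × 10⁻³ = 0.9863 kN/mm.
L_req = P_u / φr_n = 257 / 0.9863 = 260.6 mm total.
Round up → use L = 265 mm.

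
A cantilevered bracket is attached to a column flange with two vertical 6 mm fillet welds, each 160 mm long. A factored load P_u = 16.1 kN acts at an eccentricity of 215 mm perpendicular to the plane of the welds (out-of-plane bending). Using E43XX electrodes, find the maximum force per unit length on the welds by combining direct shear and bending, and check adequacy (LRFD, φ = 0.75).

E43XX → F_EXX = 430 MPa.
L_w = 2 × 160 = 320 mm; section modulus (unit throat) S = 2 × L²/6 = 8533 mm².
Direct shear f_v = P/L_w = 16.1×10³/320 = 50.31 N/mm.
Moment M = P × e = 16.1×10³ × 215 = 3461500 N·mm; bending f_b = M/S = 405.6 N/mm.
f_max = √(f_v² + f_b²) = √(50.31² + 405.6²) = 408.8 N/mm.
φr_n = 0.75 × 0.6 × 430 × (0.707 × 6) = 820.8 N/mm → adequate.

f_max ≈ 409 N/mm; adequate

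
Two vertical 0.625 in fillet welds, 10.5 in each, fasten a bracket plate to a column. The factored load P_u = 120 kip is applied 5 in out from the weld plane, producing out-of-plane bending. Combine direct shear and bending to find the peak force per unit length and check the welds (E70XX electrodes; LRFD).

E70XX → F_EXX = 70 ksi.
L_w = 2 × 10.5 = 21 in; section modulus (unit throat) S = 2 × L²/6 = 36.75 in².
Direct shear f_v = P/L_w = 120/21 = 5.714 kip/in.
Moment M = P × e = 120 × 5 = 600 kip·in; bending f_b = M/S = 16.33 kip/in.
f_max = √(f_v² + f_b²) = √(5.714² + 16.33²) = 17.3 kip/in.
φr_n = 0.75 × 0.6 × 70 × (0.707 × 0.625) = 13.92 kip/in → NOT adequate.

f_max ≈ 17.3 kip/in; NOT adequate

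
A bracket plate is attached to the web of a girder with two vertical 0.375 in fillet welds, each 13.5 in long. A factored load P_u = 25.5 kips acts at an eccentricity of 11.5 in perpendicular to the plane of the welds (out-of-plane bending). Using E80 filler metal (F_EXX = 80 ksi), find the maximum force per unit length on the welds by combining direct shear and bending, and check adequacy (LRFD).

f_max ≈ 4.92 kip/in; adequate

L_w = 2 × 13.5 = 27 in; section modulus (unit throat) S = 2 × L²/6 = 60.75 in².
Direct shear f_v = P/L_w = 25.5/27 = 0.9444 kip/in.
Moment M = P × e = 25.5 × 11.5 = 293.25 kip·in; bending f_b = M/S = 4.827 kip/in.
f_max = √(f_v² + f_b²) = √(0.9444² + 4.827²) = 4.919 kip/in.
φr_n = 0.75 × 0.6 × 80 × (0.707 × 0.375) = 9.544 kip/in → adequate.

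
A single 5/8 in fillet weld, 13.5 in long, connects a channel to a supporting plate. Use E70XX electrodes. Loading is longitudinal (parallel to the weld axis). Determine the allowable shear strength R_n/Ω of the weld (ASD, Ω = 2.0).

R_n/Ω ≈ 125 kip

E70XX → F_EXX = 70 ksi.
Effective throat t_e = 0.707 × 0.625 = 0.4419 in.
Total length L = 13.5 in; A_we = 0.4419 × 13.5 = 5.965 in².
F_nw = 0.6 F_EXX = 0.6 × 70 = 42 ksi.
R_n = 42 × 5.965 = 250.5 kip; R_n/Ω = 250.5/2.0 = 125.3 kip.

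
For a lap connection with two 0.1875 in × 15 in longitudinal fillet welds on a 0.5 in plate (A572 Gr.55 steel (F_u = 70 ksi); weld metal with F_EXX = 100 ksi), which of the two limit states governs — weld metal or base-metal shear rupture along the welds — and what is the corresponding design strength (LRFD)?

φR_n ≈ 179 kips (weld metal governs)

t_e = 0.707 × 0.1875 = 0.1326 in; L = 30 in.
Weld metal: φR_n = 0.75 × 0.6 × 100 × 0.1326 × 30 = 179 kips.
Base metal (shear rupture): φR_n = 0.75 × 0.6 × 70 × 0.5 × 30 = 472.5 kips.
Governing: weld metal.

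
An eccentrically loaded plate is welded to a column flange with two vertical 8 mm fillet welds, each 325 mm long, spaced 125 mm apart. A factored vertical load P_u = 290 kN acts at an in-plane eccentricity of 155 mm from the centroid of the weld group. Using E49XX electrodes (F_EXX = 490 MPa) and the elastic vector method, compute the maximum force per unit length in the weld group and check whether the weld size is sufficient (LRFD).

f_max ≈ 1180 N/mm; adequate

Total weld length L_w = 650 mm. Treat welds as unit-width lines.
Polar moment about centroid: J = 2[d³/12 + d(b/2)²] = 2[325³/12 + 325×62.5²] = 8260000 mm³.
Direct shear f_v = P/L_w = 290×10³ / 650 = 446.2 N/mm (vertical).
Torsion M = P·e = 290×10³ × 155 = 44950000 N·mm.
Critical point at (x, y) = (62.5, 162.5) from centroid. f_tx = M·y/J = 884.3 N/mm; f_ty = M·x/J = 340.1 N/mm.
Resultant f_max = √[f_tx² + (f_v + f_ty)²] = √[884.3² + (446.2 + 340.1)²] = 1183 N/mm.
Capacity per unit length: φr_n = 0.75 × 0.6 × 490 × (0.707 × 8) = 1247 N/mm.
1183 ≤ 1247 → adequate.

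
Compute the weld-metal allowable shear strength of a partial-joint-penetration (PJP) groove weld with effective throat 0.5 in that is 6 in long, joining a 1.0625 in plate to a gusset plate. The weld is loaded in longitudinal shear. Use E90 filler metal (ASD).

R_n/Ω ≈ 81 kips

E90XX → F_EXX = 90 ksi.
Effective throat (given) t_e = 0.5 in.
A_we = 0.5 × 6 = 3 in².
F_nw = 0.6 F_EXX = 54 ksi.
R_n/Ω = (54 × 3) / 2.0 = 81 kips.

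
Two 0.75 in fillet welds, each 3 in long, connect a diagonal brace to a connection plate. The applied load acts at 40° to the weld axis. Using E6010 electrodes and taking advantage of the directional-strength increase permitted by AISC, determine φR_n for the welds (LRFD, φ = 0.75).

E60XX → F_EXX = 60 ksi.
t_e = 0.707 × 0.75 = 0.5302 in; A_we = 0.5302 × 6 = 3.181 in².
Directional factor: 1.0 + 0.5 sin^1.5(40°) = 1.258.
F_nw = 0.6 × 60 × 1.258 = 45.28 ksi.
φR_n = 0.75 × 45.28 × 3.181 = 108 kips.

φR_n ≈ 108 kips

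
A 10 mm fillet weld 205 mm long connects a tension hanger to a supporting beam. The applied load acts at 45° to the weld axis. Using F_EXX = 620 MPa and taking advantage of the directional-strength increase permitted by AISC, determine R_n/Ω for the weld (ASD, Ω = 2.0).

t_e = 0.707 × 10 = 7.07 mm; A_we = 7.07 × 205 = 1449 mm².
Directional factor: 1.0 + 0.5 sin^1.5(45°) = 1.297.
F_nw = 0.6 × 620 × 1.297 = 482.6 MPa.
R_n/Ω = (482.6 × 1449) / 2.0 × 10⁻³ = 349.7 kN.

R_n/Ω ≈ 350 kN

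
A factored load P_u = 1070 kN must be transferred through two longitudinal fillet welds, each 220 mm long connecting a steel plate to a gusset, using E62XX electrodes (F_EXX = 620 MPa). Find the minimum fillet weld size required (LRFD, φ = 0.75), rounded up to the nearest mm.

Total weld length L = 440 mm.
Required throat t_e = P_u / (φ × 0.6 F_EXX × L) = 1070 / (0.75 × 0.6 × 620 × 440 × 10⁻³) = 8.716 mm.
Required leg w = t_e / 0.707 = 12.33 mm → use 13 mm.

w = 13 mm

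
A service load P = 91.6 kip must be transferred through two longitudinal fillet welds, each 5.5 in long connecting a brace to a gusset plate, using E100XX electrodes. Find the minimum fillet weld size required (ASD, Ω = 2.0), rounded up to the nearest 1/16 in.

E100XX → F_EXX = 100 ksi.
Total weld length L = 11 in.
Required throat t_e = P × Ω / (0.6 F_EXX × L) = 91.6 × 2.0 / (0.6 × 100 × 11) = 0.2776 in.
Required leg w = t_e / 0.707 = 0.3926 in → use 7/16 in.

w = 7/16 in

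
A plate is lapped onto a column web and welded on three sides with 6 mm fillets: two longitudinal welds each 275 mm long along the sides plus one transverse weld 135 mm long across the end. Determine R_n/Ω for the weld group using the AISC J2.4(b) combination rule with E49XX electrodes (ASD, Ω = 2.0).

E49XX → F_EXX = 490 MPa.
t_e = 0.707 × 6 = 4.242 mm.
R_nwl = 0.6 × 490 × 4.242 × 550 × 10⁻³ = 685.9 kN (longitudinal, 2 welds).
R_nwt = 0.6 × 490 × 4.242 × 135 × 10⁻³ = 168.4 kN (transverse, base value).
(i) R_nwl + R_nwt = 854.3 kN; (ii) 0.85 R_nwl + 1.5 R_nwt = 835.6 kN.
R_n = max = 854.3 kN [governs: (i)]; R_n/Ω = 427.1 kN.

R_n/Ω ≈ 427 kN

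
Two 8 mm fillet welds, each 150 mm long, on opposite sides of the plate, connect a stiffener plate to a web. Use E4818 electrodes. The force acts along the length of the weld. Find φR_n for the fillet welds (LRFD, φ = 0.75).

φR_n ≈ 367 kN

E48XX → F_EXX = 480 MPa.
Effective throat t_e = 0.707 × 8 = 5.656 mm.
Total length L = 300 mm; A_we = 5.656 × 300 = 1697 mm².
F_nw = 0.6 F_EXX = 0.6 × 480 = 288 MPa.
φR_n = 0.75 × 288 × 1697 × 10⁻³ = 366.5 kN.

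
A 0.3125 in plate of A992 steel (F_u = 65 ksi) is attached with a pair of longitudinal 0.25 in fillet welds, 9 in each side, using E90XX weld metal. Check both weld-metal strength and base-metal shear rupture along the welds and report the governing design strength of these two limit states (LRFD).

E90XX → F_EXX = 90 ksi.
t_e = 0.707 × 0.25 = 0.1767 in; L = 18 in.
Weld metal: φR_n = 0.75 × 0.6 × 90 × 0.1767 × 18 = 128.9 kips.
Base metal (shear rupture): φR_n = 0.75 × 0.6 × 65 × 0.3125 × 18 = 164.5 kips.
Governing: weld metal.

φR_n ≈ 129 kips (weld metal governs)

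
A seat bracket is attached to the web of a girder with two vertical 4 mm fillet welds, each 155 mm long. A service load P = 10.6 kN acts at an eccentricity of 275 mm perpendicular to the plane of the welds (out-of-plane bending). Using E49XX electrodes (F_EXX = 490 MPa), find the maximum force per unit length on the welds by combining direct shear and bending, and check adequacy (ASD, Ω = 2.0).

L_w = 2 × 155 = 310 mm; section modulus (unit throat) S = 2 × L²/6 = 8008 mm².
Direct shear f_v = P/L_w = 10.6×10³/310 = 34.19 N/mm.
Moment M = P × e = 10.6×10³ × 275 = 2915000 N·mm; bending f_b = M/S = 364 N/mm.
f_max = √(f_v² + f_b²) = √(34.19² + 364²) = 365.6 N/mm.
r_n/Ω = (1/2.0) × 0.6 × 490 × (0.707 × 4) = 415.7 N/mm → adequate.

f_max ≈ 366 N/mm; adequate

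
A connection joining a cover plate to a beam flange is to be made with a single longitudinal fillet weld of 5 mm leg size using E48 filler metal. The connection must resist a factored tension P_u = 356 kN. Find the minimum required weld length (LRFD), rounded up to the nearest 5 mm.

L = 470 mm

E48XX → F_EXX = 480 MPa.
Throat t_e = 0.707 × 5 = 3.535 mm.
φr_n = 0.75 × 0.6 × 480 × 3.535 × 10⁻³ = 0.7636 kN/mm.
L_req = P_u / φr_n = 356 / 0.7636 = 466.2 mm total.
Round up → use L = 470 mm.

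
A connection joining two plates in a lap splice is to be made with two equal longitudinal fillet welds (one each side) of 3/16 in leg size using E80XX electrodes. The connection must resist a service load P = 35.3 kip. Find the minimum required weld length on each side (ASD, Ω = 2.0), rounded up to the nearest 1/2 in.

L = 6 in on each side

E80XX → F_EXX = 80 ksi.
Throat t_e = 0.707 × 0.1875 = 0.1326 in.
r_n/Ω = (0.6 × 80 × 0.1326) / 2.0 = 3.181 kip/in.
L_req = P / (r_n/Ω) = 35.3 / 3.181 = 11.1 in total.
Per side: 11.1 / 2 = 5.548 in.
Round up → use L = 6 in on each side.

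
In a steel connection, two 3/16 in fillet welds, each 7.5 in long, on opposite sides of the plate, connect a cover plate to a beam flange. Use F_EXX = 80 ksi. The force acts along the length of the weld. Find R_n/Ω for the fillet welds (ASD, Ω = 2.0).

R_n/Ω ≈ 47.7 kips

Effective throat t_e = 0.707 × 0.1875 = 0.1326 in.
Total length L = 15 in; A_we = 0.1326 × 15 = 1.988 in².
F_nw = 0.6 F_EXX = 0.6 × 80 = 48 ksi.
R_n = 48 × 1.988 = 95.45 kips; R_n/Ω = 95.45/2.0 = 47.72 kips.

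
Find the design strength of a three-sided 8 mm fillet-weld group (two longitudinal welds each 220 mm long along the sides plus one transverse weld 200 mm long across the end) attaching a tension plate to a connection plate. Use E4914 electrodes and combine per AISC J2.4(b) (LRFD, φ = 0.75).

φR_n ≈ 841 kN

E49XX → F_EXX = 490 MPa.
t_e = 0.707 × 8 = 5.656 mm.
R_nwl = 0.6 × 490 × 5.656 × 440 × 10⁻³ = 731.7 kN (longitudinal, 2 welds).
R_nwt = 0.6 × 490 × 5.656 × 200 × 10⁻³ = 332.6 kN (transverse, base value).
(i) R_nwl + R_nwt = 1064 kN; (ii) 0.85 R_nwl + 1.5 R_nwt = 1121 kN.
R_n = max = 1121 kN [governs: (ii)]; φR_n = 840.6 kN.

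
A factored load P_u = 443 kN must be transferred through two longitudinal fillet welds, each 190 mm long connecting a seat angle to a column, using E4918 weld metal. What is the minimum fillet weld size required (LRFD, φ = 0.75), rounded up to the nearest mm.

E49XX → F_EXX = 490 MPa.
Total weld length L = 380 mm.
Required throat t_e = P_u / (φ × 0.6 F_EXX × L) = 443 / (0.75 × 0.6 × 490 × 380 × 10⁻³) = 5.287 mm.
Required leg w = t_e / 0.707 = 7.478 mm → use 8 mm.

w = 8 mm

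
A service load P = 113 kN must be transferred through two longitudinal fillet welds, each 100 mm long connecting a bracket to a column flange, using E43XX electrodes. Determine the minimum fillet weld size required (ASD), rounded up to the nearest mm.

w = 7 mm

E43XX → F_EXX = 430 MPa.
Total weld length L = 200 mm.
Required throat t_e = P × Ω / (0.6 F_EXX × L) = 113 × 2.0 / (0.6 × 430 × 200 × 10⁻³) = 4.38 mm.
Required leg w = t_e / 0.707 = 6.195 mm → use 7 mm.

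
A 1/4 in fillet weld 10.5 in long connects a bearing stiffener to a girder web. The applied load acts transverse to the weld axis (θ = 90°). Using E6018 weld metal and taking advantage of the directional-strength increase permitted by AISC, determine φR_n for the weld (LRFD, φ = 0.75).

φR_n ≈ 75.2 kip

E60XX → F_EXX = 60 ksi.
t_e = 0.707 × 0.25 = 0.1767 in; A_we = 0.1767 × 10.5 = 1.856 in².
Directional factor: 1.0 + 0.5 sin^1.5(90°) = 1.5.
F_nw = 0.6 × 60 × 1.5 = 54 ksi.
φR_n = 0.75 × 54 × 1.856 = 75.16 kip.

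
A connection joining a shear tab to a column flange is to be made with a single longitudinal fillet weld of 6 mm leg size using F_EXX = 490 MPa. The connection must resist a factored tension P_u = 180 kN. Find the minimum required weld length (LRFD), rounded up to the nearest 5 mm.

L = 195 mm

Throat t_e = 0.707 × 6 = 4.242 mm.
φr_n = 0.75 × 0.6 × 490 × 4.242 × 10⁻³ = 0.9354 kN/mm.
L_req = P_u / φr_n = 180 / 0.9354 = 192.4 mm total.
Round up → use L = 195 mm.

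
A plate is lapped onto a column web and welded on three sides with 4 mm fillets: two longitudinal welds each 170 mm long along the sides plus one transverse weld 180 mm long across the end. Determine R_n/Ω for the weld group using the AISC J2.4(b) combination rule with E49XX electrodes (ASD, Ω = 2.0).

E49XX → F_EXX = 490 MPa.
t_e = 0.707 × 4 = 2.828 mm.
R_nwl = 0.6 × 490 × 2.828 × 340 × 10⁻³ = 282.7 kN (longitudinal, 2 welds).
R_nwt = 0.6 × 490 × 2.828 × 180 × 10⁻³ = 149.7 kN (transverse, base value).
(i) R_nwl + R_nwt = 432.3 kN; (ii) 0.85 R_nwl + 1.5 R_nwt = 464.8 kN.
R_n = max = 464.8 kN [governs: (ii)]; R_n/Ω = 232.4 kN.

R_n/Ω ≈ 232 kN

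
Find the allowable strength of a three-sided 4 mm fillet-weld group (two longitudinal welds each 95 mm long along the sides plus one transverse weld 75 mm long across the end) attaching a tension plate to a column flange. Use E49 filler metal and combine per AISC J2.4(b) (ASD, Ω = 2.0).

E49XX → F_EXX = 490 MPa.
t_e = 0.707 × 4 = 2.828 mm.
R_nwl = 0.6 × 490 × 2.828 × 190 × 10⁻³ = 158 kN (longitudinal, 2 welds).
R_nwt = 0.6 × 490 × 2.828 × 75 × 10⁻³ = 62.36 kN (transverse, base value).
(i) R_nwl + R_nwt = 220.3 kN; (ii) 0.85 R_nwl + 1.5 R_nwt = 227.8 kN.
R_n = max = 227.8 kN [governs: (ii)]; R_n/Ω = 113.9 kN.

R_n/Ω ≈ 114 kN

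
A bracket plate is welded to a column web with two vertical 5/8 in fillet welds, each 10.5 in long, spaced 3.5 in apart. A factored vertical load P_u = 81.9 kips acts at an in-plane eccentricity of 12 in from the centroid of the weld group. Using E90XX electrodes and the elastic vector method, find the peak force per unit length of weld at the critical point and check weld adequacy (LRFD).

E90XX → F_EXX = 90 ksi.
Total weld length L_w = 21 in. Treat welds as unit-width lines.
Polar moment about centroid: J = 2[d³/12 + d(b/2)²] = 2[10.5³/12 + 10.5×1.75²] = 257.2 in³.
Direct shear f_v = P/L_w = 81.9 / 21 = 3.9 kip/in (vertical).
Torsion M = P·e = 81.9 × 12 = 982.8 kip·in.
Critical point at (x, y) = (1.75, 5.25) from centroid. f_tx = M·y/J = 20.06 kip/in; f_ty = M·x/J = 6.686 kip/in.
Resultant f_max = √[f_tx² + (f_v + f_ty)²] = √[20.06² + (3.9 + 6.686)²] = 22.68 kip/in.
Capacity per unit length: φr_n = 0.75 × 0.6 × 90 × (0.707 × 0.625) = 17.9 kip/in.
22.68 > 17.9 → NOT adequate.

f_max ≈ 22.7 kip/in; NOT adequate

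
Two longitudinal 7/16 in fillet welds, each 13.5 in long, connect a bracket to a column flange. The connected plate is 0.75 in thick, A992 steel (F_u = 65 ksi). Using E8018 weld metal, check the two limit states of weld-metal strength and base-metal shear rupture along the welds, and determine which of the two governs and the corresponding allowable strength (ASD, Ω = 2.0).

R_n/Ω ≈ 200 kips (weld metal governs)

E80XX → F_EXX = 80 ksi.
t_e = 0.707 × 0.4375 = 0.3093 in; L = 27 in.
Weld metal: R_n/Ω = (1/2.0) × 0.6 × 80 × 0.3093 × 27 = 200.4 kips.
Base metal (shear rupture): R_n/Ω = (1/2.0) × 0.6 × 65 × 0.75 × 27 = 394.9 kips.
Governing: weld metal.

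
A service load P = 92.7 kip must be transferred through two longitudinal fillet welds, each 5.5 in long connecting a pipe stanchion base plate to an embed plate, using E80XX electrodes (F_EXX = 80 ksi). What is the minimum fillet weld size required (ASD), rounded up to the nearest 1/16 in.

w = 1/2 in

Total weld length L = 11 in.
Required throat t_e = P × Ω / (0.6 F_EXX × L) = 92.7 × 2.0 / (0.6 × 80 × 11) = 0.3511 in.
Required leg w = t_e / 0.707 = 0.4967 in → use 1/2 in.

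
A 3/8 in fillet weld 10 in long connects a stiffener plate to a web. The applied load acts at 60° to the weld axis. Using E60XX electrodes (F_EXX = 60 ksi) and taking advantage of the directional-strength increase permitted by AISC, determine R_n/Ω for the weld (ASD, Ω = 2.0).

R_n/Ω ≈ 67 kip

t_e = 0.707 × 0.375 = 0.2651 in; A_we = 0.2651 × 10 = 2.651 in².
Directional factor: 1.0 + 0.5 sin^1.5(60°) = 1.403.
F_nw = 0.6 × 60 × 1.403 = 50.51 ksi.
R_n/Ω = (50.51 × 2.651) / 2.0 = 66.95 kip.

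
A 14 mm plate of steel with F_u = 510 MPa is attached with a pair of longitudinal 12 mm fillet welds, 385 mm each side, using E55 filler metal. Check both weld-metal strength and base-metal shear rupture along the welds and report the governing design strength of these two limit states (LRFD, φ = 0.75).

E55XX → F_EXX = 550 MPa.
t_e = 0.707 × 12 = 8.484 mm; L = 770 mm.
Weld metal: φR_n = 0.75 × 0.6 × 550 × 8.484 × 770 × 10⁻³ = 1617 kN.
Base metal (shear rupture): φR_n = 0.75 × 0.6 × 510 × 14 × 770 × 10⁻³ = 2474 kN.
Governing: weld metal.

φR_n ≈ 1620 kN (weld metal governs)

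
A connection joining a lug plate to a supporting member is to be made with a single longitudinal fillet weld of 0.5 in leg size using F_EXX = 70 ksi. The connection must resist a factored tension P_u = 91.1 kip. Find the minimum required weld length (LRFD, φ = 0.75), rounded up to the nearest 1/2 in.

Throat t_e = 0.707 × 0.5 = 0.3535 in.
φr_n = 0.75 × 0.6 × 70 × 0.3535 = 11.14 kip/in.
L_req = P_u / φr_n = 91.1 / 11.14 = 8.181 in total.
Round up → use L = 8.5 in.

L = 8.5 in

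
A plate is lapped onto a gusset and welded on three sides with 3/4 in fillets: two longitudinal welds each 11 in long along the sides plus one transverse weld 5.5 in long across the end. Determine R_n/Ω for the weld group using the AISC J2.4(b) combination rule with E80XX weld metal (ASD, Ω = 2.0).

R_n/Ω ≈ 350 kips

E80XX → F_EXX = 80 ksi.
t_e = 0.707 × 0.75 = 0.5302 in.
R_nwl = 0.6 × 80 × 0.5302 × 22 = 559.9 kips (longitudinal, 2 welds).
R_nwt = 0.6 × 80 × 0.5302 × 5.5 = 140 kips (transverse, base value).
(i) R_nwl + R_nwt = 699.9 kips; (ii) 0.85 R_nwl + 1.5 R_nwt = 685.9 kips.
R_n = max = 699.9 kips [governs: (i)]; R_n/Ω = 350 kips.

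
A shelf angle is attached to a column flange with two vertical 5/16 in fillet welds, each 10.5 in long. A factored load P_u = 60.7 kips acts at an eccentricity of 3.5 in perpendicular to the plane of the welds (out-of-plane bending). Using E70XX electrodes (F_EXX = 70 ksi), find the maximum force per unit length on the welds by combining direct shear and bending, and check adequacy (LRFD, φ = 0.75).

f_max ≈ 6.46 kip/in; adequate

L_w = 2 × 10.5 = 21 in; section modulus (unit throat) S = 2 × L²/6 = 36.75 in².
Direct shear f_v = P/L_w = 60.7/21 = 2.89 kip/in.
Moment M = P × e = 60.7 × 3.5 = 212.45 kip·in; bending f_b = M/S = 5.781 kip/in.
f_max = √(f_v² + f_b²) = √(2.89² + 5.781²) = 6.463 kip/in.
φr_n = 0.75 × 0.6 × 70 × (0.707 × 0.3125) = 6.96 kip/in → adequate.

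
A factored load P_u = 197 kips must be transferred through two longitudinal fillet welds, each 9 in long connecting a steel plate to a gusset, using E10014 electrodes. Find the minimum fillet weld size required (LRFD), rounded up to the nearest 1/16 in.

w = 3/8 in

E100XX → F_EXX = 100 ksi.
Total weld length L = 18 in.
Required throat t_e = P_u / (φ × 0.6 F_EXX × L) = 197 / (0.75 × 0.6 × 100 × 18) = 0.2432 in.
Required leg w = t_e / 0.707 = 0.344 in → use 3/8 in.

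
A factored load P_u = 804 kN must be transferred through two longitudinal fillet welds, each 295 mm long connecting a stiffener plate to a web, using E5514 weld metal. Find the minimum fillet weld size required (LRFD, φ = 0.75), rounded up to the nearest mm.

E55XX → F_EXX = 550 MPa.
Total weld length L = 590 mm.
Required throat t_e = P_u / (φ × 0.6 F_EXX × L) = 804 / (0.75 × 0.6 × 550 × 590 × 10⁻³) = 5.506 mm.
Required leg w = t_e / 0.707 = 7.788 mm → use 8 mm.

w = 8 mm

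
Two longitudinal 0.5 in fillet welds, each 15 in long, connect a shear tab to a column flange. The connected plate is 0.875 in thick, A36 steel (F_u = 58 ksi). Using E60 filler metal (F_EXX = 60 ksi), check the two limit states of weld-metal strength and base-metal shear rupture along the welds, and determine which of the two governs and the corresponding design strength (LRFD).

φR_n ≈ 286 kip (weld metal governs)

t_e = 0.707 × 0.5 = 0.3535 in; L = 30 in.
Weld metal: φR_n = 0.75 × 0.6 × 60 × 0.3535 × 30 = 286.3 kip.
Base metal (shear rupture): φR_n = 0.75 × 0.6 × 58 × 0.875 × 30 = 685.1 kip.
Governing: weld metal.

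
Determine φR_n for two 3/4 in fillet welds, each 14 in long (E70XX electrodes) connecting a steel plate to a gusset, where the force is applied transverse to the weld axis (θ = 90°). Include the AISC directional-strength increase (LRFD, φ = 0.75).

E70XX → F_EXX = 70 ksi.
t_e = 0.707 × 0.75 = 0.5302 in; A_we = 0.5302 × 28 = 14.85 in².
Directional factor: 1.0 + 0.5 sin^1.5(90°) = 1.5.
F_nw = 0.6 × 70 × 1.5 = 63 ksi.
φR_n = 0.75 × 63 × 14.85 = 701.5 kip.

φR_n ≈ 702 kip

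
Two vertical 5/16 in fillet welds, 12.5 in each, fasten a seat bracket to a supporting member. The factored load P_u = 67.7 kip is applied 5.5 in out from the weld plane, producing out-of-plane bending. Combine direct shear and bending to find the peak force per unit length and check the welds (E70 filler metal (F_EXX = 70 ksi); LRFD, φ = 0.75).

L_w = 2 × 12.5 = 25 in; section modulus (unit throat) S = 2 × L²/6 = 52.08 in².
Direct shear f_v = P/L_w = 67.7/25 = 2.708 kip/in.
Moment M = P × e = 67.7 × 5.5 = 372.35 kip·in; bending f_b = M/S = 7.149 kip/in.
f_max = √(f_v² + f_b²) = √(2.708² + 7.149²) = 7.645 kip/in.
φr_n = 0.75 × 0.6 × 70 × (0.707 × 0.3125) = 6.96 kip/in → NOT adequate.

f_max ≈ 7.64 kip/in; NOT adequate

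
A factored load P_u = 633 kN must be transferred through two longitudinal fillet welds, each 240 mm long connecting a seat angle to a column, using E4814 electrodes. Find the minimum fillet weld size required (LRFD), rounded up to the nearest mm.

E48XX → F_EXX = 480 MPa.
Total weld length L = 480 mm.
Required throat t_e = P_u / (φ × 0.6 F_EXX × L) = 633 / (0.75 × 0.6 × 480 × 480 × 10⁻³) = 6.105 mm.
Required leg w = t_e / 0.707 = 8.636 mm → use 9 mm.

w = 9 mm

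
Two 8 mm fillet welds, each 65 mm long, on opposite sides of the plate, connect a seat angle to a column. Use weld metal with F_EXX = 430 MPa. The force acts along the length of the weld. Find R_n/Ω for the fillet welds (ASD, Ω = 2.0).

R_n/Ω ≈ 94.9 kN

Effective throat t_e = 0.707 × 8 = 5.656 mm.
Total length L = 130 mm; A_we = 5.656 × 130 = 735.3 mm².
F_nw = 0.6 F_EXX = 0.6 × 430 = 258 MPa.
R_n = 258 × 735.3 × 10⁻³ = 189.7 kN; R_n/Ω = 189.7/2.0 = 94.85 kN.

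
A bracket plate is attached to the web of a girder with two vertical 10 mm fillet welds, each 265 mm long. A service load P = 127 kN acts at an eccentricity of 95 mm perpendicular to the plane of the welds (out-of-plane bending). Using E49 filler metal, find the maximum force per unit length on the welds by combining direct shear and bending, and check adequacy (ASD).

f_max ≈ 568 N/mm; adequate

E49XX → F_EXX = 490 MPa.
L_w = 2 × 265 = 530 mm; section modulus (unit throat) S = 2 × L²/6 = 23410 mm².
Direct shear f_v = P/L_w = 127×10³/530 = 239.6 N/mm.
Moment M = P × e = 127×10³ × 95 = 12065000 N·mm; bending f_b = M/S = 515.4 N/mm.
f_max = √(f_v² + f_b²) = √(239.6² + 515.4²) = 568.4 N/mm.
r_n/Ω = (1/2.0) × 0.6 × 490 × (0.707 × 10) = 1039 N/mm → adequate.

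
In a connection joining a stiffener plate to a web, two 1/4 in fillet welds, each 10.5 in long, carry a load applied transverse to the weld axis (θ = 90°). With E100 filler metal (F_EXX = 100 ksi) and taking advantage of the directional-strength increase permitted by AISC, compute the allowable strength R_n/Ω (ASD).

R_n/Ω ≈ 167 kip

t_e = 0.707 × 0.25 = 0.1767 in; A_we = 0.1767 × 21 = 3.712 in².
Directional factor: 1.0 + 0.5 sin^1.5(90°) = 1.5.
F_nw = 0.6 × 100 × 1.5 = 90 ksi.
R_n/Ω = (90 × 3.712) / 2.0 = 167 kip.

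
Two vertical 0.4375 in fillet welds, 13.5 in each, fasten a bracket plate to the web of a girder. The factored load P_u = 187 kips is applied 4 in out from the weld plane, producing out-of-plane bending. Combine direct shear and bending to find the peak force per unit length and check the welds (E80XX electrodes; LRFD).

E80XX → F_EXX = 80 ksi.
L_w = 2 × 13.5 = 27 in; section modulus (unit throat) S = 2 × L²/6 = 60.75 in².
Direct shear f_v = P/L_w = 187/27 = 6.926 kip/in.
Moment M = P × e = 187 × 4 = 748 kip·in; bending f_b = M/S = 12.31 kip/in.
f_max = √(f_v² + f_b²) = √(6.926² + 12.31²) = 14.13 kip/in.
φr_n = 0.75 × 0.6 × 80 × (0.707 × 0.4375) = 11.14 kip/in → NOT adequate.

f_max ≈ 14.1 kip/in; NOT adequate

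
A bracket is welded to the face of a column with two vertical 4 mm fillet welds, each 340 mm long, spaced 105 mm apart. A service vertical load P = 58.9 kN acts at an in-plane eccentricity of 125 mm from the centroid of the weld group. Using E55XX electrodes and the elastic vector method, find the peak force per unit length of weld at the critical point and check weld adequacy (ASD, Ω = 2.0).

E55XX → F_EXX = 550 MPa.
Total weld length L_w = 680 mm. Treat welds as unit-width lines.
Polar moment about centroid: J = 2[d³/12 + d(b/2)²] = 2[340³/12 + 340×52.5²] = 8425000 mm³.
Direct shear f_v = P/L_w = 58.9×10³ / 680 = 86.62 N/mm (vertical).
Torsion M = P·e = 58.9×10³ × 125 = 7362500 N·mm.
Critical point at (x, y) = (52.5, 170) from centroid. f_tx = M·y/J = 148.6 N/mm; f_ty = M·x/J = 45.88 N/mm.
Resultant f_max = √[f_tx² + (f_v + f_ty)²] = √[148.6² + (86.62 + 45.88)²] = 199.1 N/mm.
Capacity per unit length: r_n/Ω = (1/2.0) × 0.6 × 550 × (0.707 × 4) = 466.6 N/mm.
199.1 ≤ 466.6 → adequate.

f_max ≈ 199 N/mm; adequate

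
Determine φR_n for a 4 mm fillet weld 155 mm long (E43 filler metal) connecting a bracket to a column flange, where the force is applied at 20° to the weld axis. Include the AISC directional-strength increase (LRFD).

φR_n ≈ 93.3 kN

E43XX → F_EXX = 430 MPa.
t_e = 0.707 × 4 = 2.828 mm; A_we = 2.828 × 155 = 438.3 mm².
Directional factor: 1.0 + 0.5 sin^1.5(20°) = 1.1.
F_nw = 0.6 × 430 × 1.1 = 283.8 MPa.
φR_n = 0.75 × 283.8 × 438.3 × 10⁻³ = 93.3 kN.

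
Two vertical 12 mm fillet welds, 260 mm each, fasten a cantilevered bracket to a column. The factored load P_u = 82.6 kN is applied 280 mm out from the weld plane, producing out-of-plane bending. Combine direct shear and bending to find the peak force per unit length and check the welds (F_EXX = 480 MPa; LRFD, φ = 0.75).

L_w = 2 × 260 = 520 mm; section modulus (unit throat) S = 2 × L²/6 = 22530 mm².
Direct shear f_v = P/L_w = 82.6×10³/520 = 158.8 N/mm.
Moment M = P × e = 82.6×10³ × 280 = 23128000 N·mm; bending f_b = M/S = 1026 N/mm.
f_max = √(f_v² + f_b²) = √(158.8² + 1026²) = 1039 N/mm.
φr_n = 0.75 × 0.6 × 480 × (0.707 × 12) = 1833 N/mm → adequate.

f_max ≈ 1040 N/mm; adequate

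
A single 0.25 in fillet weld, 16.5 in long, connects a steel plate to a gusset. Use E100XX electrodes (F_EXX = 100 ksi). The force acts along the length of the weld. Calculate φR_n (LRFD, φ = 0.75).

φR_n ≈ 131 kip

Effective throat t_e = 0.707 × 0.25 = 0.1767 in.
Total length L = 16.5 in; A_we = 0.1767 × 16.5 = 2.916 in².
F_nw = 0.6 F_EXX = 0.6 × 100 = 60 ksi.
φR_n = 0.75 × 60 × 2.916 = 131.2 kip.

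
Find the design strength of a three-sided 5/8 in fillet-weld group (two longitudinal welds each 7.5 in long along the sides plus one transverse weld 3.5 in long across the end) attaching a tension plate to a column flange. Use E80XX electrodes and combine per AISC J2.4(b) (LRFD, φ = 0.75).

E80XX → F_EXX = 80 ksi.
t_e = 0.707 × 0.625 = 0.4419 in.
R_nwl = 0.6 × 80 × 0.4419 × 15 = 318.1 kip (longitudinal, 2 welds).
R_nwt = 0.6 × 80 × 0.4419 × 3.5 = 74.23 kip (transverse, base value).
(i) R_nwl + R_nwt = 392.4 kip; (ii) 0.85 R_nwl + 1.5 R_nwt = 381.8 kip.
R_n = max = 392.4 kip [governs: (i)]; φR_n = 294.3 kip.

φR_n ≈ 294 kip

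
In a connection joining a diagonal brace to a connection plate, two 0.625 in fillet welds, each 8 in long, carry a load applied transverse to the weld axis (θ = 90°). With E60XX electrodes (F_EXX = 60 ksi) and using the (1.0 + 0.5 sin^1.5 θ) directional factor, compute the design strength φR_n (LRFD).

t_e = 0.707 × 0.625 = 0.4419 in; A_we = 0.4419 × 16 = 7.07 in².
Directional factor: 1.0 + 0.5 sin^1.5(90°) = 1.5.
F_nw = 0.6 × 60 × 1.5 = 54 ksi.
φR_n = 0.75 × 54 × 7.07 = 286.3 kip.

φR_n ≈ 286 kip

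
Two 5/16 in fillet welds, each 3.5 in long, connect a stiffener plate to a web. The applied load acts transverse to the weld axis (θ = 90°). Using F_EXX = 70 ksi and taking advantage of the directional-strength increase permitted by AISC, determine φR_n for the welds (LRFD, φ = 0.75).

t_e = 0.707 × 0.3125 = 0.2209 in; A_we = 0.2209 × 7 = 1.547 in².
Directional factor: 1.0 + 0.5 sin^1.5(90°) = 1.5.
F_nw = 0.6 × 70 × 1.5 = 63 ksi.
φR_n = 0.75 × 63 × 1.547 = 73.08 kip.

φR_n ≈ 73.1 kip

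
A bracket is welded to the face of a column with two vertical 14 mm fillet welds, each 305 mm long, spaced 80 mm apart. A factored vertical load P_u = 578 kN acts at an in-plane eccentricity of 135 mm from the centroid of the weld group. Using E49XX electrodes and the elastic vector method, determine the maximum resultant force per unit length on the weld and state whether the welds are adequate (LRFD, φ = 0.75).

E49XX → F_EXX = 490 MPa.
Total weld length L_w = 610 mm. Treat welds as unit-width lines.
Polar moment about centroid: J = 2[d³/12 + d(b/2)²] = 2[305³/12 + 305×40²] = 5705000 mm³.
Direct shear f_v = P/L_w = 578×10³ / 610 = 947.5 N/mm (vertical).
Torsion M = P·e = 578×10³ × 135 = 78030000 N·mm.
Critical point at (x, y) = (40, 152.5) from centroid. f_tx = M·y/J = 2086 N/mm; f_ty = M·x/J = 547.1 N/mm.
Resultant f_max = √[f_tx² + (f_v + f_ty)²] = √[2086² + (947.5 + 547.1)²] = 2566 N/mm.
Capacity per unit length: φr_n = 0.75 × 0.6 × 490 × (0.707 × 14) = 2183 N/mm.
2566 > 2183 → NOT adequate.

f_max ≈ 2570 N/mm; NOT adequate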